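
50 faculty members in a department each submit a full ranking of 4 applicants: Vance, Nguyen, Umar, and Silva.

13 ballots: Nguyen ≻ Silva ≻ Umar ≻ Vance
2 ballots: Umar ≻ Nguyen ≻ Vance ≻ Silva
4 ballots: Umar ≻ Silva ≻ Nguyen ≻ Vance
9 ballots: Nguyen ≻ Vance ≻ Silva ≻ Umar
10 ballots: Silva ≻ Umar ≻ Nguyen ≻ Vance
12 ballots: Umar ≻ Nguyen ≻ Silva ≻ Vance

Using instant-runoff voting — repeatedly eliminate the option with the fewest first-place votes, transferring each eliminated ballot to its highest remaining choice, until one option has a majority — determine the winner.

Umar

Round 1: Nguyen 22, Umar 18, Silva 10, Vance 0. Vance has the fewest and is eliminated.
Round 2: Nguyen 22, Umar 18, Silva 10. Silva has the fewest and is eliminated.
Round 3: Umar 28, Nguyen 22. Umar has a majority.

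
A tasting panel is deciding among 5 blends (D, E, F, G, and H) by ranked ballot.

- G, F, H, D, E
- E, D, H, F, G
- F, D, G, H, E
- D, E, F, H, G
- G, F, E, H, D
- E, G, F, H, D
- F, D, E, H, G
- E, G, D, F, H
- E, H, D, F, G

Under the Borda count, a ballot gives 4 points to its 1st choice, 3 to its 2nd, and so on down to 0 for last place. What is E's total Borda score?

Borda scores:
  D: 1 + 3 + 3 + 4 + 0 + 0 + 3 + 2 + 2 = 18
  E: 0 + 4 + 0 + 3 + 2 + 4 + 2 + 4 + 4 = 23
  F: 3 + 1 + 4 + 2 + 3 + 2 + 4 + 1 + 1 = 21
  G: 4 + 0 + 2 + 0 + 4 + 3 + 0 + 3 + 0 = 16
  H: 2 + 2 + 1 + 1 + 1 + 1 + 1 + 0 + 3 = 12

23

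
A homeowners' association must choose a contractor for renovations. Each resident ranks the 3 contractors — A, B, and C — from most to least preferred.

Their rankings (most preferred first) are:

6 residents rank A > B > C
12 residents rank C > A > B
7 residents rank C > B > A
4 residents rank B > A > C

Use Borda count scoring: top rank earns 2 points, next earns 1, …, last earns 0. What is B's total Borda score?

21

Borda scores:
  A: 6·2 + 12·1 + 7·0 + 4·1 = 28
  B: 6·1 + 12·0 + 7·1 + 4·2 = 21
  C: 6·0 + 12·2 + 7·2 + 4·0 = 38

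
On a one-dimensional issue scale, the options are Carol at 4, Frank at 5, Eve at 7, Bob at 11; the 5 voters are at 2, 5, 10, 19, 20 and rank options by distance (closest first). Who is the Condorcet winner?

Bob

With single-peaked preferences on a line, the Condorcet winner is the candidate closest to the median voter.
The median voter (position 10) is closest to Bob at 11.
Check: Bob vs Carol — voters closer to Bob: 3 of 5.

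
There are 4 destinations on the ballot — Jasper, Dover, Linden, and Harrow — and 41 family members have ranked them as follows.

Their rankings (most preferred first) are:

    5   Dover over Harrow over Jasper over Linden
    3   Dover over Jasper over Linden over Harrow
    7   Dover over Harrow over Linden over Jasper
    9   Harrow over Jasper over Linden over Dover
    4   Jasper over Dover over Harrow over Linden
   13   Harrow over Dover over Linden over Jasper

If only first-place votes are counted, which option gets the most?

First-place vote totals:
  Jasper: 4
  Dover: 15
  Linden: 0
  Harrow: 22
Harrow has the most first-place votes.

Harrow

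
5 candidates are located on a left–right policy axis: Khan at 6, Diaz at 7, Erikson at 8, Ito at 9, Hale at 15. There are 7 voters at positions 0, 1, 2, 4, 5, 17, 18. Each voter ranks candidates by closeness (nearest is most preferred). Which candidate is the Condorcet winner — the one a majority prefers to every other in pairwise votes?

With single-peaked preferences on a line, the Condorcet winner is the candidate closest to the median voter.
The median voter (position 4) is closest to Khan at 6.
Check: Khan vs Erikson — voters closer to Khan: 5 of 7.

Khan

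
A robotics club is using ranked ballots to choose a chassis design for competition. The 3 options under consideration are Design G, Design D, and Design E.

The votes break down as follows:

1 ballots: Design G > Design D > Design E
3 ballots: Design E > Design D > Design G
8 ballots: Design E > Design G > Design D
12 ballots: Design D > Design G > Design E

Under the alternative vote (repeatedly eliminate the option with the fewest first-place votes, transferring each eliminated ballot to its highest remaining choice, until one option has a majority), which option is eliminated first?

Design G

Round 1: Design D 12, Design E 11, Design G 1. Design G has the fewest and is eliminated.
Round 2: Design D 13, Design E 11. Design D has a majority.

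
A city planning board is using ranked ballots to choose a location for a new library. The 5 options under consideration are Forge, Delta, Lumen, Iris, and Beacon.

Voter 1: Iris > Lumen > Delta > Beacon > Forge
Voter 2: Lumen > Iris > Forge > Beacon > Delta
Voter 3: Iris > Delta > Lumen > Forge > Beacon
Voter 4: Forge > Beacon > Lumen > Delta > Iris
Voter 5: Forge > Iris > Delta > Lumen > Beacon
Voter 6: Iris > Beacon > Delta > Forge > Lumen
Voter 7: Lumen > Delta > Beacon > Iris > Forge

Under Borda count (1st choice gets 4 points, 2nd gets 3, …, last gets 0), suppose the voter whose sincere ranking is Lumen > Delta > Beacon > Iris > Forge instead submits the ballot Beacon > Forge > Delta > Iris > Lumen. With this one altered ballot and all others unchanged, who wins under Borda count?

Iris

Borda totals with the altered ballot: Forge 15, Delta 12, Lumen 12, Iris 19, Beacon 12.
The winner is unchanged: still Iris.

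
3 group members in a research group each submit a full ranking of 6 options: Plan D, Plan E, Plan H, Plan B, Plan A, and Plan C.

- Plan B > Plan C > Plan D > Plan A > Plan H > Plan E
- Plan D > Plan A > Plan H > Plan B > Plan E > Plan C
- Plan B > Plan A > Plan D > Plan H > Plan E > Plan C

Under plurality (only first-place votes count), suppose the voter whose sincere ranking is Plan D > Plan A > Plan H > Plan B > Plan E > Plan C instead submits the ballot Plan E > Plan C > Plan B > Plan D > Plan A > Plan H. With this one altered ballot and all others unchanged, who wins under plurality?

First-place totals with the altered ballot: Plan D 0, Plan E 1, Plan H 0, Plan B 2, Plan A 0, Plan C 0.
The winner is unchanged: still Plan B.

Plan B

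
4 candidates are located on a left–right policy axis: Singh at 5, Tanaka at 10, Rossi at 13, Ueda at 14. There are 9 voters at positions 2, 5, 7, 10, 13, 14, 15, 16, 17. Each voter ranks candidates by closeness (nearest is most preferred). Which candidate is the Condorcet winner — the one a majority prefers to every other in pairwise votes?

With single-peaked preferences on a line, the Condorcet winner is the candidate closest to the median voter.
The median voter (position 13) is closest to Rossi at 13.
Check: Rossi vs Ueda — voters closer to Rossi: 5 of 9.

Rossi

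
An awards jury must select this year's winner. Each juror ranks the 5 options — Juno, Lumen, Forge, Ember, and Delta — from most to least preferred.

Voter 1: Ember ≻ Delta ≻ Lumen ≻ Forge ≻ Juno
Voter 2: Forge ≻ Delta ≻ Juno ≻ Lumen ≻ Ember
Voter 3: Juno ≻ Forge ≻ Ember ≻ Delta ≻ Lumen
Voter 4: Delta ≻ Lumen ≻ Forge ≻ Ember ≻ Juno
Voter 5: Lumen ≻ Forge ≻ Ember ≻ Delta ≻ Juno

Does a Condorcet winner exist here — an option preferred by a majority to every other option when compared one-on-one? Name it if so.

No Condorcet winner

Head-to-head results (5 voters total):
Juno vs Lumen: Lumen wins 3–2.
Juno vs Forge: Forge wins 4–1.
Juno vs Ember: Ember wins 3–2.
Juno vs Delta: Delta wins 4–1.
Lumen vs Forge: Lumen wins 3–2.
Lumen vs Ember: Lumen wins 3–2.
Lumen vs Delta: Delta wins 4–1.
Forge vs Ember: Forge wins 4–1.
Forge vs Delta: Forge wins 3–2.
Ember vs Delta: Ember wins 3–2.
No candidate beats all others: Lumen beats Forge beats Delta beats Lumen, a majority cycle.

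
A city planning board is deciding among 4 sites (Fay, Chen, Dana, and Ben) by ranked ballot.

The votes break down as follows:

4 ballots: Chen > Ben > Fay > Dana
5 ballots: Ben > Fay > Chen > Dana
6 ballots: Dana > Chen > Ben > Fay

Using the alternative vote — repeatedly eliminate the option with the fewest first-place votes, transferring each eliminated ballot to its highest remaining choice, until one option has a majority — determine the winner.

Ben

Round 1: Dana 6, Ben 5, Chen 4, Fay 0. Fay has the fewest and is eliminated.
Round 2: Dana 6, Ben 5, Chen 4. Chen has the fewest and is eliminated.
Round 3: Ben 9, Dana 6. Ben has a majority.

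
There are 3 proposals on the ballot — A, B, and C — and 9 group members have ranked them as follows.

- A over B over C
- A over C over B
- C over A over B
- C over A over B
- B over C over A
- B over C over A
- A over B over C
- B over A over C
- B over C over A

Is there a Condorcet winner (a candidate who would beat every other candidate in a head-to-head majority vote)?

No

Head-to-head results (9 voters total):
A vs B: A wins 5–4.
A vs C: C wins 5–4.
B vs C: B wins 6–3.
No candidate beats all others: A beats B beats C beats A, a majority cycle.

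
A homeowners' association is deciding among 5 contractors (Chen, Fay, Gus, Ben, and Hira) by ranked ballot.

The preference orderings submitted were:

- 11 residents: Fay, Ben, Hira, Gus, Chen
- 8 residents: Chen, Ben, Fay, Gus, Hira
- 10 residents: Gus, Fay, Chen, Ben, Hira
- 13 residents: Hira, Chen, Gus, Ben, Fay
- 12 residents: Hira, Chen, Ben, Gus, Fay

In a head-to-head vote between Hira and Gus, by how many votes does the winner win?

18

Ballots ranking Hira above Gus: 11+13+12 = 36.
Ballots ranking Gus above Hira: 8+10 = 18.
Hira wins 36–18, a margin of 18.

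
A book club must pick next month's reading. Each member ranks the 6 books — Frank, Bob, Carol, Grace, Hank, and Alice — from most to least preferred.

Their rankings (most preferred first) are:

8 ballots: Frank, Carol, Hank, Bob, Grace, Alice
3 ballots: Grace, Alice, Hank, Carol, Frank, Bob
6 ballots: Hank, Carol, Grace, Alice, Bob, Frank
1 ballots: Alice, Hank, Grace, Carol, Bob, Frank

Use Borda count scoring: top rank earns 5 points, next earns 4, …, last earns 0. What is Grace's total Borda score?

Borda scores:
  Frank: 8·5 + 3·1 + 6·0 + 0 = 43
  Bob: 8·2 + 3·0 + 6·1 + 1 = 23
  Carol: 8·4 + 3·2 + 6·4 + 2 = 64
  Grace: 8·1 + 3·5 + 6·3 + 3 = 44
  Hank: 8·3 + 3·3 + 6·5 + 4 = 67
  Alice: 8·0 + 3·4 + 6·2 + 5 = 29

44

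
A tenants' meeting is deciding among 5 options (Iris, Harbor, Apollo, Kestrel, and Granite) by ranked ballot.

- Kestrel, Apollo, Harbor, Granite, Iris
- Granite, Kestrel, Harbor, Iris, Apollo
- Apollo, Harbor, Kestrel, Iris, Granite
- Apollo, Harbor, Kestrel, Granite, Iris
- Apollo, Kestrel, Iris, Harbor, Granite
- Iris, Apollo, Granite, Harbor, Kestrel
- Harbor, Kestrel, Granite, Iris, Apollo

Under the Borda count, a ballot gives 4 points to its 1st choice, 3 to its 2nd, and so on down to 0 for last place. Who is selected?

Borda scores:
  Iris: 0 + 1 + 1 + 0 + 2 + 4 + 1 = 9
  Harbor: 2 + 2 + 3 + 3 + 1 + 1 + 4 = 16
  Apollo: 3 + 0 + 4 + 4 + 4 + 3 + 0 = 18
  Kestrel: 4 + 3 + 2 + 2 + 3 + 0 + 3 = 17
  Granite: 1 + 4 + 0 + 1 + 0 + 2 + 2 = 10
Apollo has the highest total.

Apollo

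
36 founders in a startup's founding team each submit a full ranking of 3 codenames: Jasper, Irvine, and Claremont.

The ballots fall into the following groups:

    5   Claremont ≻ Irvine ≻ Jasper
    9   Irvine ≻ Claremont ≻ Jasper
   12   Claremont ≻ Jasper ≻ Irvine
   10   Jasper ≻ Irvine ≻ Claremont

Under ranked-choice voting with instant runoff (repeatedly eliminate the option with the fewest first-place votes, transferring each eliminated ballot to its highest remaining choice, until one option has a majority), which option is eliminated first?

Round 1: Claremont 17, Jasper 10, Irvine 9. Irvine has the fewest and is eliminated.
Round 2: Claremont 26, Jasper 10. Claremont has a majority.

Irvine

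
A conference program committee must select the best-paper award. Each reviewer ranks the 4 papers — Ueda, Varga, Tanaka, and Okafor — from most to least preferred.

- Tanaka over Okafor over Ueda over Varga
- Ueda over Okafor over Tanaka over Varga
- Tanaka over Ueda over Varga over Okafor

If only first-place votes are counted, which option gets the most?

First-place vote totals:
  Ueda: 1
  Varga: 0
  Tanaka: 2
  Okafor: 0
Tanaka has the most first-place votes.

Tanaka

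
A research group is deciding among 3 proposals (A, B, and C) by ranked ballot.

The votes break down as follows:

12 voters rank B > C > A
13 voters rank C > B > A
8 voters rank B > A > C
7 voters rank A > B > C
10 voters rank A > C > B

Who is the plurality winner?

First-place vote totals:
  A: 17
  B: 20
  C: 13
B has the most first-place votes.

B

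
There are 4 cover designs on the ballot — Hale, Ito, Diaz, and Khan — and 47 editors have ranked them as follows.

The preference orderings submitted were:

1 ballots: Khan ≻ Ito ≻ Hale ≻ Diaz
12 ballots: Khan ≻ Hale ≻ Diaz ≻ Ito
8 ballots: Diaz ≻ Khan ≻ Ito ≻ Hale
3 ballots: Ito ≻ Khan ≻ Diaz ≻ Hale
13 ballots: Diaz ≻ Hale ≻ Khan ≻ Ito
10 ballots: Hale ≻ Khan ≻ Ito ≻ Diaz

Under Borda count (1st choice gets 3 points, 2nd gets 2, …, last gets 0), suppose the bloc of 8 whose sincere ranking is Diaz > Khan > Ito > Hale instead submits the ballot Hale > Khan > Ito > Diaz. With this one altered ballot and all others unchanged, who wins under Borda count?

Borda totals with the altered ballot: Hale 105, Ito 29, Diaz 54, Khan 94.
The switch changes the winner from Khan to Hale.

Hale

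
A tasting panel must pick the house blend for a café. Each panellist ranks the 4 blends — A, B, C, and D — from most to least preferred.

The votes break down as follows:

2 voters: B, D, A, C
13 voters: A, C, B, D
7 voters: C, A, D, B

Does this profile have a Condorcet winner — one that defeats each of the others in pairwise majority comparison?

Yes

Head-to-head results (22 voters total):
A vs B: A wins 20–2.
A vs C: A wins 15–7.
A vs D: A wins 20–2.
B vs C: C wins 20–2.
B vs D: B wins 15–7.
C vs D: C wins 20–2.
A beats each rival — B (20–2), C (15–7), D (20–2) — so A is the Condorcet winner.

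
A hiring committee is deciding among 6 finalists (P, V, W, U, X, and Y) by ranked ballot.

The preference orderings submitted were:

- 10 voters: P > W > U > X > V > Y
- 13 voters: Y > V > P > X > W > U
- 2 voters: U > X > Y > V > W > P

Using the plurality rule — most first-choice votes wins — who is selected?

First-place vote totals:
  P: 10
  V: 0
  W: 0
  U: 2
  X: 0
  Y: 13
Y has the most first-place votes.

Y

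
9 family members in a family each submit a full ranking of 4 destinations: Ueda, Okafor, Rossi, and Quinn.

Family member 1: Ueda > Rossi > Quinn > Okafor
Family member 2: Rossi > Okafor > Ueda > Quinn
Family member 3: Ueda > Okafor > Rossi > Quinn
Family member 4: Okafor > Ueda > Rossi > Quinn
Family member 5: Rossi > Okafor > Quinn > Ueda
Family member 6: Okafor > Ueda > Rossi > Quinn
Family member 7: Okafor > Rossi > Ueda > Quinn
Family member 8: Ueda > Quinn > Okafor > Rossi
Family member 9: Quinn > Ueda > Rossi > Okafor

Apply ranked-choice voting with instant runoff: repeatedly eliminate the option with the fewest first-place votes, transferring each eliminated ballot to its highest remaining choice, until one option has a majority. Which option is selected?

Round 1: Ueda 3, Okafor 3, Rossi 2, Quinn 1. Quinn has the fewest and is eliminated.
Round 2: Ueda 4, Okafor 3, Rossi 2. Rossi has the fewest and is eliminated.
Round 3: Okafor 5, Ueda 4. Okafor has a majority.

Okafor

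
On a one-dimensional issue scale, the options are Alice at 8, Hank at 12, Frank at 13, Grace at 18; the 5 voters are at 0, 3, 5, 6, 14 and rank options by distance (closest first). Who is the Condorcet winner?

With single-peaked preferences on a line, the Condorcet winner is the candidate closest to the median voter.
The median voter (position 5) is closest to Alice at 8.
Check: Alice vs Frank — voters closer to Alice: 4 of 5.

Alice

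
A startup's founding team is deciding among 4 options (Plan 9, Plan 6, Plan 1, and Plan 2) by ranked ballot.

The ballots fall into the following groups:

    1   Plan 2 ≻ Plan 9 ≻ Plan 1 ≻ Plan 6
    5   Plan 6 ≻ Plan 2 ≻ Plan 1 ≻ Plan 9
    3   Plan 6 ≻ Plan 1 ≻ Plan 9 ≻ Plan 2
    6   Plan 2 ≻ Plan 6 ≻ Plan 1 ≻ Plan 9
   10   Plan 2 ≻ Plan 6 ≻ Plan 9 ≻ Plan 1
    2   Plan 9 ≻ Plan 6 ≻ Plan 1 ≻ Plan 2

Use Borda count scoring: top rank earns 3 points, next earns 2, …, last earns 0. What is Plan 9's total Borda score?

Borda scores:
  Plan 9: 2 + 5·0 + 3·1 + 6·0 + 10·1 + 2·3 = 21
  Plan 6: 0 + 5·3 + 3·3 + 6·2 + 10·2 + 2·2 = 60
  Plan 1: 1 + 5·1 + 3·2 + 6·1 + 10·0 + 2·1 = 20
  Plan 2: 3 + 5·2 + 3·0 + 6·3 + 10·3 + 2·0 = 61

21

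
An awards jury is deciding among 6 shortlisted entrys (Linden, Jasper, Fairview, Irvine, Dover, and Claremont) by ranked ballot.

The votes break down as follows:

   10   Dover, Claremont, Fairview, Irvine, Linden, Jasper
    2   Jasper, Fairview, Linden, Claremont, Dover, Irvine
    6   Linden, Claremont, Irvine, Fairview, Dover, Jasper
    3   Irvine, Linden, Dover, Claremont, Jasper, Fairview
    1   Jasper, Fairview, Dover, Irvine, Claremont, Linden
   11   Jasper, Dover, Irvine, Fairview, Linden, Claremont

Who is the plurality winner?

First-place vote totals:
  Linden: 6
  Jasper: 14
  Fairview: 0
  Irvine: 3
  Dover: 10
  Claremont: 0
Jasper has the most first-place votes.

Jasper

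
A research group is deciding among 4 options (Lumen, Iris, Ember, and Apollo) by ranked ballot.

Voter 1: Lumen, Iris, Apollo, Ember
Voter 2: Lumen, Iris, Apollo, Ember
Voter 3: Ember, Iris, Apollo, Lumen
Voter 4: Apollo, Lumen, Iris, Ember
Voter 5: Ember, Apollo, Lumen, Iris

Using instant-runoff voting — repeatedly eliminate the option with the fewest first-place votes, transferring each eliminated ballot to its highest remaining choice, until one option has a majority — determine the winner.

Lumen

Round 1: Lumen 2, Ember 2, Apollo 1, Iris 0. Iris has the fewest and is eliminated.
Round 2: Lumen 2, Ember 2, Apollo 1. Apollo has the fewest and is eliminated.
Round 3: Lumen 3, Ember 2. Lumen has a majority.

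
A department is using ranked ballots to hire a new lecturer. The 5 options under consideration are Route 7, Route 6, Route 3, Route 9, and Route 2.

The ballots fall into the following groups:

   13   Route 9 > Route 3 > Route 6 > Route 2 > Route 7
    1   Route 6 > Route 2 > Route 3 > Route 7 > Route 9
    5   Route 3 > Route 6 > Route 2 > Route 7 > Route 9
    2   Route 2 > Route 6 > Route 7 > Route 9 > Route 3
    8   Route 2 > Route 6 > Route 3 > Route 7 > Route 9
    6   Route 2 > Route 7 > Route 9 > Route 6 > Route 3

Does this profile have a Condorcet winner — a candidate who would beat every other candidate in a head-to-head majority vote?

Head-to-head results (35 voters total):
Route 7 vs Route 6: Route 6 wins 29–6.
Route 7 vs Route 3: Route 3 wins 27–8.
Route 7 vs Route 9: Route 7 wins 22–13.
Route 7 vs Route 2: Route 2 wins 35–0.
Route 6 vs Route 3: Route 3 wins 18–17.
Route 6 vs Route 9: Route 9 wins 19–16.
Route 6 vs Route 2: Route 6 wins 19–16.
Route 3 vs Route 9: Route 9 wins 21–14.
Route 3 vs Route 2: Route 3 wins 18–17.
Route 9 vs Route 2: Route 2 wins 22–13.
No candidate beats all others: Route 7 beats Route 9 beats Route 6 beats Route 7, a majority cycle.

No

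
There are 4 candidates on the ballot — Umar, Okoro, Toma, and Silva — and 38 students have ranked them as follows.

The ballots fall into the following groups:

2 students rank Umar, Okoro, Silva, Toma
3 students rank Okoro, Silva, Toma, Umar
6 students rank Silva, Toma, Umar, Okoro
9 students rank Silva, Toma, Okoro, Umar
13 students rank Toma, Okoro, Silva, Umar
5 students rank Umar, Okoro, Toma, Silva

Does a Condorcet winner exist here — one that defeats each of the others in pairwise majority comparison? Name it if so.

There is no Condorcet winner

Head-to-head results (38 voters total):
Umar vs Okoro: Okoro wins 25–13.
Umar vs Toma: Toma wins 31–7.
Umar vs Silva: Silva wins 31–7.
Okoro vs Toma: Toma wins 28–10.
Okoro vs Silva: Okoro wins 23–15.
Toma vs Silva: Silva wins 20–18.
No candidate beats all others: Okoro beats Silva beats Toma beats Okoro, a majority cycle.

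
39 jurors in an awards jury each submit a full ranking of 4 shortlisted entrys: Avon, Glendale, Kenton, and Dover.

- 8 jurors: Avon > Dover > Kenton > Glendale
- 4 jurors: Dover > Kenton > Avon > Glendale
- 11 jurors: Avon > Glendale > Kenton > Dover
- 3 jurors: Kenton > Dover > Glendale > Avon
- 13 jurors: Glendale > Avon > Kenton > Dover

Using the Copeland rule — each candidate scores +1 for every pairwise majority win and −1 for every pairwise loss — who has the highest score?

Avon

Pairwise results:
  Avon vs Glendale: Avon wins 23–16.
  Avon vs Kenton: Avon wins 32–7.
  Avon vs Dover: Avon wins 32–7.
  Glendale vs Kenton: Glendale wins 24–15.
  Glendale vs Dover: Glendale wins 24–15.
  Kenton vs Dover: Kenton wins 27–12.
Copeland scores (wins − losses):
  Avon: 3 − 0 = 3
  Glendale: 2 − 1 = 1
  Kenton: 1 − 2 = -1
  Dover: 0 − 3 = -3
Avon has the best Copeland score.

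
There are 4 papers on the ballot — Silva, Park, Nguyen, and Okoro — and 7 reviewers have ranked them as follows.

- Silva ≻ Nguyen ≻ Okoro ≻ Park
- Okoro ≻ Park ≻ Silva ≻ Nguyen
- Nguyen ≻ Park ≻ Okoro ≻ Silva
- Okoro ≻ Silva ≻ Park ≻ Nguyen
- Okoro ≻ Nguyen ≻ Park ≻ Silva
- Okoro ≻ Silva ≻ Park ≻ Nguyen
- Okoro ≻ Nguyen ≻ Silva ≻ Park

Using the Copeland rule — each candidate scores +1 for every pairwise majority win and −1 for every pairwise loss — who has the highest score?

Pairwise results:
  Silva vs Park: Silva wins 4–3.
  Silva vs Nguyen: Silva wins 4–3.
  Silva vs Okoro: Okoro wins 6–1.
  Park vs Nguyen: Nguyen wins 4–3.
  Park vs Okoro: Okoro wins 6–1.
  Nguyen vs Okoro: Okoro wins 5–2.
Copeland scores (wins − losses):
  Silva: 2 − 1 = 1
  Park: 0 − 3 = -3
  Nguyen: 1 − 2 = -1
  Okoro: 3 − 0 = 3
Okoro has the best Copeland score.

Okoro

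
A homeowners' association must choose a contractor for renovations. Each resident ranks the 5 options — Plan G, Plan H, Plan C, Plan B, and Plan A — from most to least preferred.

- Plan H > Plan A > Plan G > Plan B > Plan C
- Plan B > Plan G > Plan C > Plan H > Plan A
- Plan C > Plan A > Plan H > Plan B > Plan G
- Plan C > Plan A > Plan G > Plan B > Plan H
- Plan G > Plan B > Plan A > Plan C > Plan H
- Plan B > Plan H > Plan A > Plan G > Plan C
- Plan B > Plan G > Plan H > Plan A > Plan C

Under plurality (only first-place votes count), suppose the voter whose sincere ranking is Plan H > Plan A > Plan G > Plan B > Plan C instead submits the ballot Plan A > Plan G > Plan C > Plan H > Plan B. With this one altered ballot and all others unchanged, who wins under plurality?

Plan B

First-place totals with the altered ballot: Plan G 1, Plan H 0, Plan C 2, Plan B 3, Plan A 1.
The winner is unchanged: still Plan B.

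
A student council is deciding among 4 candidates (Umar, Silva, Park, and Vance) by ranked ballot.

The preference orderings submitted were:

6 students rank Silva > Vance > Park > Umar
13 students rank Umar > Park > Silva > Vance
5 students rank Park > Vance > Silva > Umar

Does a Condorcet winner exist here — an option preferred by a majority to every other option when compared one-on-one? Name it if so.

Umar

Head-to-head results (24 voters total):
Umar vs Silva: Umar wins 13–11.
Umar vs Park: Umar wins 13–11.
Umar vs Vance: Umar wins 13–11.
Silva vs Park: Park wins 18–6.
Silva vs Vance: Silva wins 19–5.
Park vs Vance: Park wins 18–6.
Umar beats each rival — Silva (13–11), Park (13–11), Vance (13–11) — so Umar is the Condorcet winner.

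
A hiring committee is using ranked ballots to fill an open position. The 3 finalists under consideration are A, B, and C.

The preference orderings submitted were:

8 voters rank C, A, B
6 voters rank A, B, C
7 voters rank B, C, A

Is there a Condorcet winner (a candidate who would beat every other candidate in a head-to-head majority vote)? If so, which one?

There is no Condorcet winner

Head-to-head results (21 voters total):
A vs B: A wins 14–7.
A vs C: C wins 15–6.
B vs C: B wins 13–8.
No candidate beats all others: A beats B beats C beats A, a majority cycle.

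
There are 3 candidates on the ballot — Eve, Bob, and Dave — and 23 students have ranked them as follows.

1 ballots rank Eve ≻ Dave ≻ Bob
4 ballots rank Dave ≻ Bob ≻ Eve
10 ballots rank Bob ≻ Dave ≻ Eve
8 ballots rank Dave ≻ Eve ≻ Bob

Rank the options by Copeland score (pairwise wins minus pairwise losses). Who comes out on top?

Dave

Pairwise results:
  Eve vs Bob: Bob wins 14–9.
  Eve vs Dave: Dave wins 22–1.
  Bob vs Dave: Dave wins 13–10.
Copeland scores (wins − losses):
  Eve: 0 − 2 = -2
  Bob: 1 − 1 = 0
  Dave: 2 − 0 = 2
Dave has the best Copeland score.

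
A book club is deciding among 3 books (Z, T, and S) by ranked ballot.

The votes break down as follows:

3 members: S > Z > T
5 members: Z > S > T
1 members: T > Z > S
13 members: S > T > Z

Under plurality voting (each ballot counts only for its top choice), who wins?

S

First-place vote totals:
  Z: 5
  T: 1
  S: 16
S has the most first-place votes.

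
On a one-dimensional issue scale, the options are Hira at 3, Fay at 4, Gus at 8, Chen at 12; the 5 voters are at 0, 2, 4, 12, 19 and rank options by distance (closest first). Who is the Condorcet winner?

With single-peaked preferences on a line, the Condorcet winner is the candidate closest to the median voter.
The median voter (position 4) is closest to Fay at 4.
Check: Fay vs Gus — voters closer to Fay: 3 of 5.

Fay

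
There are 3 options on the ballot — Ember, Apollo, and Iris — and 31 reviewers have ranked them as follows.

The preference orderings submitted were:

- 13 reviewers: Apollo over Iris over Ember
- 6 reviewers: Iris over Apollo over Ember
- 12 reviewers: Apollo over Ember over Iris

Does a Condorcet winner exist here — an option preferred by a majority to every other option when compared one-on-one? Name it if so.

Apollo

Head-to-head results (31 voters total):
Ember vs Apollo: Apollo wins 31–0.
Ember vs Iris: Iris wins 19–12.
Apollo vs Iris: Apollo wins 25–6.
Apollo beats each rival — Ember (31–0), Iris (25–6) — so Apollo is the Condorcet winner.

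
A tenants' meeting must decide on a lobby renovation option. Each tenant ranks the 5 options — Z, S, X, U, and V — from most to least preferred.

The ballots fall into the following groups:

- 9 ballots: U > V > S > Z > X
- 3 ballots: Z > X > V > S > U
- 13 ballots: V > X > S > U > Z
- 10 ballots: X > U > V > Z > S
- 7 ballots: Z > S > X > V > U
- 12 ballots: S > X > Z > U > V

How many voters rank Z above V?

Ballots ranking Z above V: 3+7+12 = 22.
Ballots ranking V above Z: 9+13+10 = 32.
So 22 of 54 voters prefer Z to V.

22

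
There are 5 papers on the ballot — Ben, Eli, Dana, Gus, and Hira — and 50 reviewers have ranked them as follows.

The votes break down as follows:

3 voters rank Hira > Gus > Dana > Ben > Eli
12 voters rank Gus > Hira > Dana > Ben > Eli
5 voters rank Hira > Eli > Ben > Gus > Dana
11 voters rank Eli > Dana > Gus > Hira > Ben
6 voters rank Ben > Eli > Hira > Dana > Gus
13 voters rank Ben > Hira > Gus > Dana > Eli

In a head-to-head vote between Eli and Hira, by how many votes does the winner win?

Ballots ranking Eli above Hira: 11+6 = 17.
Ballots ranking Hira above Eli: 3+12+5+13 = 33.
Hira wins 33–17, a margin of 16.

16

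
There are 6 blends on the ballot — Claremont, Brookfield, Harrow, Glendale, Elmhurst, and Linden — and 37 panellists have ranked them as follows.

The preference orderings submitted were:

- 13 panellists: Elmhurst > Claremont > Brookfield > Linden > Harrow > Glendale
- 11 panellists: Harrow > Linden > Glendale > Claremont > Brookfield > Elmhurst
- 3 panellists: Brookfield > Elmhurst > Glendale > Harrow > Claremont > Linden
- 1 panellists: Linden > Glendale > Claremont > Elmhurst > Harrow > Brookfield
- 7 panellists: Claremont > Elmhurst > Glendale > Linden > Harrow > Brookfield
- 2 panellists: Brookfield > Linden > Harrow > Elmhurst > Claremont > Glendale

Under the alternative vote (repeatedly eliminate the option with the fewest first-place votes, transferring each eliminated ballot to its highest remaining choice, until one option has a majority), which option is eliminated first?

Round 1: Elmhurst 13, Harrow 11, Claremont 7, Brookfield 5, Linden 1, Glendale 0. Glendale has the fewest and is eliminated.
Round 2: Elmhurst 13, Harrow 11, Claremont 7, Brookfield 5, Linden 1. Linden has the fewest and is eliminated.
Round 3: Elmhurst 13, Harrow 11, Claremont 8, Brookfield 5. Brookfield has the fewest and is eliminated.
Round 4: Elmhurst 16, Harrow 13, Claremont 8. Claremont has the fewest and is eliminated.
Round 5: Elmhurst 24, Harrow 13. Elmhurst has a majority.

Glendale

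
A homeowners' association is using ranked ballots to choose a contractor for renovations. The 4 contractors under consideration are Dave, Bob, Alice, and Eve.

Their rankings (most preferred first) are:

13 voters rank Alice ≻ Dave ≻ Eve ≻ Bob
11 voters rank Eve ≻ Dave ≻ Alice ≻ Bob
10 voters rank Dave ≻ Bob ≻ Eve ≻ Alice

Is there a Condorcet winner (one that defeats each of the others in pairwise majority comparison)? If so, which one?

Head-to-head results (34 voters total):
Dave vs Bob: Dave wins 34–0.
Dave vs Alice: Dave wins 21–13.
Dave vs Eve: Dave wins 23–11.
Bob vs Alice: Alice wins 24–10.
Bob vs Eve: Eve wins 24–10.
Alice vs Eve: Eve wins 21–13.
Dave beats each rival — Bob (34–0), Alice (21–13), Eve (23–11) — so Dave is the Condorcet winner.

Dave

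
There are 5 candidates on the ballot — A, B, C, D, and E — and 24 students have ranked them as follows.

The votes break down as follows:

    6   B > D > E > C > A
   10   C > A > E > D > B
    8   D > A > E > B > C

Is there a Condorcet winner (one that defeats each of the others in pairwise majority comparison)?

Yes

Head-to-head results (24 voters total):
A vs B: A wins 18–6.
A vs C: C wins 16–8.
A vs D: D wins 14–10.
A vs E: A wins 18–6.
B vs C: B wins 14–10.
B vs D: D wins 18–6.
B vs E: E wins 18–6.
C vs D: D wins 14–10.
C vs E: E wins 14–10.
D vs E: D wins 14–10.
D beats each rival — A (14–10), B (18–6), C (14–10), E (14–10) — so D is the Condorcet winner.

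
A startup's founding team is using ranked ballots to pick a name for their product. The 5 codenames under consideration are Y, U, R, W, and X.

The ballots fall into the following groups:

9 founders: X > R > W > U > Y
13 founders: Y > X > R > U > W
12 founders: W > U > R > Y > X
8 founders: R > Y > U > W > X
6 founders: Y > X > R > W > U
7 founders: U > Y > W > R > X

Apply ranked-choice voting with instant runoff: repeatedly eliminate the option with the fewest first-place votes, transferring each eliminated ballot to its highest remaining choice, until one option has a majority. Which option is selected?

Y

Round 1: Y 19, W 12, X 9, R 8, U 7. U has the fewest and is eliminated.
Round 2: Y 26, W 12, X 9, R 8. R has the fewest and is eliminated.
Round 3: Y 34, W 12, X 9. Y has a majority.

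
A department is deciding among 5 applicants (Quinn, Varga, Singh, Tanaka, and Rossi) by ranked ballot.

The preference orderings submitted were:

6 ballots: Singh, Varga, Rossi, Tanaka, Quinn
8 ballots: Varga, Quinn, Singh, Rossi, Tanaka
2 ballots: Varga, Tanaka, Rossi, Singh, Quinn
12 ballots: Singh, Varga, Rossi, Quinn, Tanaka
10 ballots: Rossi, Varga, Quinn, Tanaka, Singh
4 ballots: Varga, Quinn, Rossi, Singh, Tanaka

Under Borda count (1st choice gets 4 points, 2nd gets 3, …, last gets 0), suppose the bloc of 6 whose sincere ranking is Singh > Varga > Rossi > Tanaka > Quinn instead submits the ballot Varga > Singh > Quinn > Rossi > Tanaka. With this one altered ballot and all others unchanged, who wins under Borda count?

Borda totals with the altered ballot: Quinn 80, Varga 146, Singh 88, Tanaka 16, Rossi 90.
The winner is unchanged: still Varga.

Varga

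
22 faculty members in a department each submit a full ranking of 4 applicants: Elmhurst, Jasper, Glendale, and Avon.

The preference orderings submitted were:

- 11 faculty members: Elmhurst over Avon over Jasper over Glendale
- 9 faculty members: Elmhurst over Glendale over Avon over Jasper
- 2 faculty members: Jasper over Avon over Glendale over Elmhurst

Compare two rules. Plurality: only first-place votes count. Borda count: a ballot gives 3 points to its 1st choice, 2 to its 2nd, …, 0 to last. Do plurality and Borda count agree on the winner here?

Yes

Plurality first-place counts: Elmhurst 20, Jasper 2, Glendale 0, Avon 0 → Elmhurst.
Borda totals: Elmhurst 60, Jasper 17, Glendale 20, Avon 35 → Elmhurst.
The two rules agree on Elmhurst.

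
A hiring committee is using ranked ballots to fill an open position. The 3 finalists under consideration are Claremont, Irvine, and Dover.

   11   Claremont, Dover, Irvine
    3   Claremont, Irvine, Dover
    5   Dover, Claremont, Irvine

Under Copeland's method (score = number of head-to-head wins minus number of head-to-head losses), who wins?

Claremont

Pairwise results:
  Claremont vs Irvine: Claremont wins 19–0.
  Claremont vs Dover: Claremont wins 14–5.
  Irvine vs Dover: Dover wins 16–3.
Copeland scores (wins − losses):
  Claremont: 2 − 0 = 2
  Irvine: 0 − 2 = -2
  Dover: 1 − 1 = 0
Claremont has the best Copeland score.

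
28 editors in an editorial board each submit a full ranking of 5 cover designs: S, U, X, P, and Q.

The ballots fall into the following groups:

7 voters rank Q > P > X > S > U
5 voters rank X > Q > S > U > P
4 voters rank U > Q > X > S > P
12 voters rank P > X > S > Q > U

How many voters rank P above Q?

12

Ballots ranking P above Q: 12.
Ballots ranking Q above P: 7+5+4 = 16.
So 12 of 28 voters prefer P to Q.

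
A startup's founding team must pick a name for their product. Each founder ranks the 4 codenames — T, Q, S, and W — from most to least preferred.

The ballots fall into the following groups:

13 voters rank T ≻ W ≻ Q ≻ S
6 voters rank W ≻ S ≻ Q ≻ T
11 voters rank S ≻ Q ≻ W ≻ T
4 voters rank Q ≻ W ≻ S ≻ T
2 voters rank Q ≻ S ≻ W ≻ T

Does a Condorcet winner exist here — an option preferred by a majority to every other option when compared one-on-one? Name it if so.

W

Head-to-head results (36 voters total):
T vs Q: Q wins 23–13.
T vs S: S wins 23–13.
T vs W: W wins 23–13.
Q vs S: Q wins 19–17.
Q vs W: W wins 19–17.
S vs W: W wins 23–13.
W beats each rival — T (23–13), Q (19–17), S (23–13) — so W is the Condorcet winner.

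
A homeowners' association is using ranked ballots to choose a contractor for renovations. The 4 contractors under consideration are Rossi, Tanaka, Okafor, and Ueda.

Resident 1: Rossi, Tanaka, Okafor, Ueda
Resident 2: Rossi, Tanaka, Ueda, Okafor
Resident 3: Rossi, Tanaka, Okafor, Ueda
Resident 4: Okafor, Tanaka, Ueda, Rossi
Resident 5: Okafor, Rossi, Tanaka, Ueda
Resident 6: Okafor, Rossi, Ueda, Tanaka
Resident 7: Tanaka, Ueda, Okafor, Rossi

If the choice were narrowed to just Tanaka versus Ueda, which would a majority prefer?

Tanaka

Ballots ranking Tanaka above Ueda: 6.
Ballots ranking Ueda above Tanaka: 1.
Tanaka wins the head-to-head, 6–1.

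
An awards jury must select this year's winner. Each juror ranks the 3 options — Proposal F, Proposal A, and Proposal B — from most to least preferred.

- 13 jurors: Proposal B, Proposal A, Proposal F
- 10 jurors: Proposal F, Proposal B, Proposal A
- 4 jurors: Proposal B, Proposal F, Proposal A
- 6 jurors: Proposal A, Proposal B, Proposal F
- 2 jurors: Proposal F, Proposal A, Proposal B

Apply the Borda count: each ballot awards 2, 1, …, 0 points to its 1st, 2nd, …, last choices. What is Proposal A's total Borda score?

27

Borda scores:
  Proposal F: 13·0 + 10·2 + 4·1 + 6·0 + 2·2 = 28
  Proposal A: 13·1 + 10·0 + 4·0 + 6·2 + 2·1 = 27
  Proposal B: 13·2 + 10·1 + 4·2 + 6·1 + 2·0 = 50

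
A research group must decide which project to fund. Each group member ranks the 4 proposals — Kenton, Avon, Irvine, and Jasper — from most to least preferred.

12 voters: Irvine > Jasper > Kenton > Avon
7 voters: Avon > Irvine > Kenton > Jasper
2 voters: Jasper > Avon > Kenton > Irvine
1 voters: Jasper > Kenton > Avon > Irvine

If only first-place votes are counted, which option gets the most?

Irvine

First-place vote totals:
  Kenton: 0
  Avon: 7
  Irvine: 12
  Jasper: 3
Irvine has the most first-place votes.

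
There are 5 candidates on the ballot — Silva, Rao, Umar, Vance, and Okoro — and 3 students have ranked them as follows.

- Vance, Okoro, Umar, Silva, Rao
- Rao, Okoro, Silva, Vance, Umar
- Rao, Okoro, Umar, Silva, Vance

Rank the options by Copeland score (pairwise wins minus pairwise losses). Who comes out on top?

Pairwise results:
  Silva vs Rao: Rao wins 2–1.
  Silva vs Umar: Umar wins 2–1.
  Silva vs Vance: Silva wins 2–1.
  Silva vs Okoro: Okoro wins 3–0.
  Rao vs Umar: Rao wins 2–1.
  Rao vs Vance: Rao wins 2–1.
  Rao vs Okoro: Rao wins 2–1.
  Umar vs Vance: Vance wins 2–1.
  Umar vs Okoro: Okoro wins 3–0.
  Vance vs Okoro: Okoro wins 2–1.
Copeland scores (wins − losses):
  Silva: 1 − 3 = -2
  Rao: 4 − 0 = 4
  Umar: 1 − 3 = -2
  Vance: 1 − 3 = -2
  Okoro: 3 − 1 = 2
Rao has the best Copeland score.

Rao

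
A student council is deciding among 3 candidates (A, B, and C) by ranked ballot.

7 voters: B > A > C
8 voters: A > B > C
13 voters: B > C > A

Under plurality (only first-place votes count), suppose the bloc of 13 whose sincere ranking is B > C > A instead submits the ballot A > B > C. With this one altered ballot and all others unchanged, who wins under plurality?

First-place totals with the altered ballot: A 21, B 7, C 0.
The switch changes the winner from B to A.

A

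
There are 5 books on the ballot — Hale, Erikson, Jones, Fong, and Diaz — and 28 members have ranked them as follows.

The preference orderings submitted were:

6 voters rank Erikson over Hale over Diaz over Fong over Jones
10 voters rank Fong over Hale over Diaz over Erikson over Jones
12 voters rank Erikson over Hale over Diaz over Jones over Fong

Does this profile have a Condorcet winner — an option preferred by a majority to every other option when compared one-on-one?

Head-to-head results (28 voters total):
Hale vs Erikson: Erikson wins 18–10.
Hale vs Jones: Hale wins 28–0.
Hale vs Fong: Hale wins 18–10.
Hale vs Diaz: Hale wins 28–0.
Erikson vs Jones: Erikson wins 28–0.
Erikson vs Fong: Erikson wins 18–10.
Erikson vs Diaz: Erikson wins 18–10.
Jones vs Fong: Fong wins 16–12.
Jones vs Diaz: Diaz wins 28–0.
Fong vs Diaz: Diaz wins 18–10.
Erikson beats each rival — Hale (18–10), Jones (28–0), Fong (18–10), Diaz (18–10) — so Erikson is the Condorcet winner.

Yes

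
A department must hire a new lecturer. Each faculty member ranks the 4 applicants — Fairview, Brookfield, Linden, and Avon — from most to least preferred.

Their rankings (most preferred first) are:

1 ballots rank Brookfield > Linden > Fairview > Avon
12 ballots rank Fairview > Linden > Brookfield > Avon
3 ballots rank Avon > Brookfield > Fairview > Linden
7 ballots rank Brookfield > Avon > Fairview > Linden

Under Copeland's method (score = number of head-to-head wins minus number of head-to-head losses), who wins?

Fairview

Pairwise results:
  Fairview vs Brookfield: Fairview wins 12–11.
  Fairview vs Linden: Fairview wins 22–1.
  Fairview vs Avon: Fairview wins 13–10.
  Brookfield vs Linden: Linden wins 12–11.
  Brookfield vs Avon: Brookfield wins 20–3.
  Linden vs Avon: Linden wins 13–10.
Copeland scores (wins − losses):
  Fairview: 3 − 0 = 3
  Brookfield: 1 − 2 = -1
  Linden: 2 − 1 = 1
  Avon: 0 − 3 = -3
Fairview has the best Copeland score.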